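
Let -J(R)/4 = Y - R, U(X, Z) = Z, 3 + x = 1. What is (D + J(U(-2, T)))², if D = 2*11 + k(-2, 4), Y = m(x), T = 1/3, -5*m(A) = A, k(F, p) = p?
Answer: 148996/225 ≈ 662.20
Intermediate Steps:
x = -2 (x = -3 + 1 = -2)
m(A) = -A/5
T = ⅓ ≈ 0.33333
Y = ⅖ (Y = -⅕*(-2) = ⅖ ≈ 0.40000)
J(R) = -8/5 + 4*R (J(R) = -4*(⅖ - R) = -8/5 + 4*R)
D = 26 (D = 2*11 + 4 = 22 + 4 = 26)
(D + J(U(-2, T)))² = (26 + (-8/5 + 4*(⅓)))² = (26 + (-8/5 + 4/3))² = (26 - 4/15)² = (386/15)² = 148996/225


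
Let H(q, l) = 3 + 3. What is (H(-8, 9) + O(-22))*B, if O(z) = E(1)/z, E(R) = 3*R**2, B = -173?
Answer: -22317/22 ≈ -1014.4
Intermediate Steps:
H(q, l) = 6
O(z) = 3/z (O(z) = (3*1**2)/z = (3*1)/z = 3/z)
(H(-8, 9) + O(-22))*B = (6 + 3/(-22))*(-173) = (6 + 3*(-1/22))*(-173) = (6 - 3/22)*(-173) = (129/22)*(-173) = -22317/22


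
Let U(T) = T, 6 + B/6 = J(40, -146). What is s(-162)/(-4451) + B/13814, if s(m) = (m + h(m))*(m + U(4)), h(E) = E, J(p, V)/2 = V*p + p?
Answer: -508558062/30743057 ≈ -16.542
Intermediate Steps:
J(p, V) = 2*p + 2*V*p (J(p, V) = 2*(V*p + p) = 2*(p + V*p) = 2*p + 2*V*p)
B = -69636 (B = -36 + 6*(2*40*(1 - 146)) = -36 + 6*(2*40*(-145)) = -36 + 6*(-11600) = -36 - 69600 = -69636)
s(m) = 2*m*(4 + m) (s(m) = (m + m)*(m + 4) = (2*m)*(4 + m) = 2*m*(4 + m))
s(-162)/(-4451) + B/13814 = (2*(-162)*(4 - 162))/(-4451) - 69636/13814 = (2*(-162)*(-158))*(-1/4451) - 69636*1/13814 = 51192*(-1/4451) - 34818/6907 = -51192/4451 - 34818/6907 = -508558062/30743057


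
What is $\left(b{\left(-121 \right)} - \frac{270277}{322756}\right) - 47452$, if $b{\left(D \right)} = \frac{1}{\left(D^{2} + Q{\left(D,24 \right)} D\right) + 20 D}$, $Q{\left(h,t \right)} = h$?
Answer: $- \frac{29386429316983}{619276548} \approx -47453.0$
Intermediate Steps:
$b{\left(D \right)} = \frac{1}{2 D^{2} + 20 D}$ ($b{\left(D \right)} = \frac{1}{\left(D^{2} + D D\right) + 20 D} = \frac{1}{\left(D^{2} + D^{2}\right) + 20 D} = \frac{1}{2 D^{2} + 20 D}$)
$\left(b{\left(-121 \right)} - \frac{270277}{322756}\right) - 47452 = \left(\frac{1}{2 \left(-121\right) \left(10 - 121\right)} - \frac{270277}{322756}\right) - 47452 = \left(\frac{1}{2} \left(- \frac{1}{121}\right) \frac{1}{-111} - \frac{38611}{46108}\right) - 47452 = \left(\frac{1}{2} \left(- \frac{1}{121}\right) \left(- \frac{1}{111}\right) - \frac{38611}{46108}\right) - 47452 = \left(\frac{1}{26862} - \frac{38611}{46108}\right) - 47452 = - \frac{518561287}{619276548} - 47452 = - \frac{29386429316983}{619276548}$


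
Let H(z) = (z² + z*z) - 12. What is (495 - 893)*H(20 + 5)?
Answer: -492724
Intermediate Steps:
H(z) = -12 + 2*z² (H(z) = (z² + z²) - 12 = 2*z² - 12 = -12 + 2*z²)
(495 - 893)*H(20 + 5) = (495 - 893)*(-12 + 2*(20 + 5)²) = -398*(-12 + 2*25²) = -398*(-12 + 2*625) = -398*(-12 + 1250) = -398*1238 = -492724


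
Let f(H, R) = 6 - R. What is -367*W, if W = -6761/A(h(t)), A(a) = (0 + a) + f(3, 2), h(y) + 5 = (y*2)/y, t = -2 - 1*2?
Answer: 2481287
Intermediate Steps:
t = -4 (t = -2 - 2 = -4)
h(y) = -3 (h(y) = -5 + (y*2)/y = -5 + (2*y)/y = -5 + 2 = -3)
A(a) = 4 + a (A(a) = (0 + a) + (6 - 1*2) = a + (6 - 2) = a + 4 = 4 + a)
W = -6761 (W = -6761/(4 - 3) = -6761/1 = -6761*1 = -6761)
-367*W = -367*(-6761) = 2481287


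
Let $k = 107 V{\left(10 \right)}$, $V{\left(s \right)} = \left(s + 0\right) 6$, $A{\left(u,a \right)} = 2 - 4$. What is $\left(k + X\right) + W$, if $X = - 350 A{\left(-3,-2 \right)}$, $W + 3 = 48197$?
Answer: $55314$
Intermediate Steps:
$W = 48194$ ($W = -3 + 48197 = 48194$)
$A{\left(u,a \right)} = -2$
$V{\left(s \right)} = 6 s$ ($V{\left(s \right)} = s 6 = 6 s$)
$X = 700$ ($X = \left(-350\right) \left(-2\right) = 700$)
$k = 6420$ ($k = 107 \cdot 6 \cdot 10 = 107 \cdot 60 = 6420$)
$\left(k + X\right) + W = \left(6420 + 700\right) + 48194 = 7120 + 48194 = 55314$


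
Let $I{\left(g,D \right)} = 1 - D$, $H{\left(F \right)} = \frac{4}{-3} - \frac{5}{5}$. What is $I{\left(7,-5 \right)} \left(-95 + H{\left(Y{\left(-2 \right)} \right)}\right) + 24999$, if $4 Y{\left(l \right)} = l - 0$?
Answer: $24415$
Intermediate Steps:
$Y{\left(l \right)} = \frac{l}{4}$ ($Y{\left(l \right)} = \frac{l - 0}{4} = \frac{l + 0}{4} = \frac{l}{4}$)
$H{\left(F \right)} = - \frac{7}{3}$ ($H{\left(F \right)} = 4 \left(- \frac{1}{3}\right) - 1 = - \frac{4}{3} - 1 = - \frac{7}{3}$)
$I{\left(7,-5 \right)} \left(-95 + H{\left(Y{\left(-2 \right)} \right)}\right) + 24999 = \left(1 - -5\right) \left(-95 - \frac{7}{3}\right) + 24999 = \left(1 + 5\right) \left(- \frac{292}{3}\right) + 24999 = 6 \left(- \frac{292}{3}\right) + 24999 = -584 + 24999 = 24415$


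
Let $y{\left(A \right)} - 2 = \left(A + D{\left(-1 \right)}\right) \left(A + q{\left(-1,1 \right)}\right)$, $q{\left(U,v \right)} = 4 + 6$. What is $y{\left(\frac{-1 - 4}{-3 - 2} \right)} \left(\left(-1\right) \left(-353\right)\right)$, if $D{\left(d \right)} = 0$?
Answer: $4589$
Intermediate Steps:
$q{\left(U,v \right)} = 10$
$y{\left(A \right)} = 2 + A \left(10 + A\right)$ ($y{\left(A \right)} = 2 + \left(A + 0\right) \left(A + 10\right) = 2 + A \left(10 + A\right)$)
$y{\left(\frac{-1 - 4}{-3 - 2} \right)} \left(\left(-1\right) \left(-353\right)\right) = \left(2 + \left(\frac{-1 - 4}{-3 - 2}\right)^{2} + 10 \frac{-1 - 4}{-3 - 2}\right) \left(\left(-1\right) \left(-353\right)\right) = \left(2 + \left(- \frac{5}{-5}\right)^{2} + 10 \left(- \frac{5}{-5}\right)\right) 353 = \left(2 + \left(\left(-5\right) \left(- \frac{1}{5}\right)\right)^{2} + 10 \left(\left(-5\right) \left(- \frac{1}{5}\right)\right)\right) 353 = \left(2 + 1^{2} + 10 \cdot 1\right) 353 = \left(2 + 1 + 10\right) 353 = 13 \cdot 353 = 4589$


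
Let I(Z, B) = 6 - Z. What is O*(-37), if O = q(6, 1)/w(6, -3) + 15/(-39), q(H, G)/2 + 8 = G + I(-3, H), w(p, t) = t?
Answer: 2479/39 ≈ 63.564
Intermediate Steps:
q(H, G) = 2 + 2*G (q(H, G) = -16 + 2*(G + (6 - 1*(-3))) = -16 + 2*(G + (6 + 3)) = -16 + 2*(G + 9) = -16 + 2*(9 + G) = -16 + (18 + 2*G) = 2 + 2*G)
O = -67/39 (O = (2 + 2*1)/(-3) + 15/(-39) = (2 + 2)*(-⅓) + 15*(-1/39) = 4*(-⅓) - 5/13 = -4/3 - 5/13 = -67/39 ≈ -1.7179)
O*(-37) = -67/39*(-37) = 2479/39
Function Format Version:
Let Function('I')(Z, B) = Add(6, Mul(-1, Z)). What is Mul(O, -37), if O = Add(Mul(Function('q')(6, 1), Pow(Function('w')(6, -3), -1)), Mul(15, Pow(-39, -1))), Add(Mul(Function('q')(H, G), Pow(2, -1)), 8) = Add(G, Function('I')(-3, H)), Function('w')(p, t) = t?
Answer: Rational(2479, 39) ≈ 63.564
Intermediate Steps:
Function('q')(H, G) = Add(2, Mul(2, G)) (Function('q')(H, G) = Add(-16, Mul(2, Add(G, Add(6, Mul(-1, -3))))) = Add(-16, Mul(2, Add(G, Add(6, 3)))) = Add(-16, Mul(2, Add(G, 9))) = Add(-16, Mul(2, Add(9, G))) = Add(-16, Add(18, Mul(2, G))) = Add(2, Mul(2, G)))
O = Rational(-67, 39) (O = Add(Mul(Add(2, Mul(2, 1)), Pow(-3, -1)), Mul(15, Pow(-39, -1))) = Add(Mul(Add(2, 2), Rational(-1, 3)), Mul(15, Rational(-1, 39))) = Add(Mul(4, Rational(-1, 3)), Rational(-5, 13)) = Add(Rational(-4, 3), Rational(-5, 13)) = Rational(-67, 39) ≈ -1.7179)
Mul(O, -37) = Mul(Rational(-67, 39), -37) = Rational(2479, 39)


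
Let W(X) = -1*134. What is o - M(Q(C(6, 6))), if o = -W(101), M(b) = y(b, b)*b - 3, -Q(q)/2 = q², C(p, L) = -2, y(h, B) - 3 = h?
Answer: 97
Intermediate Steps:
W(X) = -134
y(h, B) = 3 + h
Q(q) = -2*q²
M(b) = -3 + b*(3 + b) (M(b) = (3 + b)*b - 3 = b*(3 + b) - 3 = -3 + b*(3 + b))
o = 134 (o = -1*(-134) = 134)
o - M(Q(C(6, 6))) = 134 - (-3 + (-2*(-2)²)*(3 - 2*(-2)²)) = 134 - (-3 + (-2*4)*(3 - 2*4)) = 134 - (-3 - 8*(3 - 8)) = 134 - (-3 - 8*(-5)) = 134 - (-3 + 40) = 134 - 1*37 = 134 - 37 = 97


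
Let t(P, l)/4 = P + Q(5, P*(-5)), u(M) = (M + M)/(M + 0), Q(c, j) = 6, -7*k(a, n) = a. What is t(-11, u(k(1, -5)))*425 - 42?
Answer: -8542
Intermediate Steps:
k(a, n) = -a/7
u(M) = 2 (u(M) = (2*M)/M = 2)
t(P, l) = 24 + 4*P (t(P, l) = 4*(P + 6) = 4*(6 + P) = 24 + 4*P)
t(-11, u(k(1, -5)))*425 - 42 = (24 + 4*(-11))*425 - 42 = (24 - 44)*425 - 42 = -20*425 - 42 = -8500 - 42 = -8542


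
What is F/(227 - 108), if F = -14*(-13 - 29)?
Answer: 84/17 ≈ 4.9412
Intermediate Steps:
F = 588 (F = -14*(-42) = 588)
F/(227 - 108) = 588/(227 - 108) = 588/119 = 588*(1/119) = 84/17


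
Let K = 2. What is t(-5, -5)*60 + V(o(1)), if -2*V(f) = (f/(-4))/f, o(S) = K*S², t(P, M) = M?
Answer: -2399/8 ≈ -299.88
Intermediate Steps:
o(S) = 2*S²
V(f) = ⅛ (V(f) = -f/(-4)/(2*f) = -f*(-¼)/(2*f) = -(-f/4)/(2*f) = -½*(-¼) = ⅛)
t(-5, -5)*60 + V(o(1)) = -5*60 + ⅛ = -300 + ⅛ = -2399/8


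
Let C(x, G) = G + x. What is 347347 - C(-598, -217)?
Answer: 348162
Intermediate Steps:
347347 - C(-598, -217) = 347347 - (-217 - 598) = 347347 - 1*(-815) = 347347 + 815 = 348162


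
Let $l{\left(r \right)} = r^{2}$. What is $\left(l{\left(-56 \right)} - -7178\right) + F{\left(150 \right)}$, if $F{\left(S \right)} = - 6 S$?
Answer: $9414$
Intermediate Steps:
$\left(l{\left(-56 \right)} - -7178\right) + F{\left(150 \right)} = \left(\left(-56\right)^{2} - -7178\right) - 900 = \left(3136 + 7178\right) - 900 = 10314 - 900 = 9414$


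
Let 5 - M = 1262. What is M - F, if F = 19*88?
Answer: -2929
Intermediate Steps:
F = 1672
M = -1257 (M = 5 - 1*1262 = 5 - 1262 = -1257)
M - F = -1257 - 1*1672 = -1257 - 1672 = -2929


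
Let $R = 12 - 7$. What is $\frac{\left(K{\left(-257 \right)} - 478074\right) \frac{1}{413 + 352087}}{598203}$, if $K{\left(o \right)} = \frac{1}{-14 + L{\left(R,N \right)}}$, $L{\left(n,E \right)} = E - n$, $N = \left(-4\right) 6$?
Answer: $- \frac{20557183}{9067261972500} \approx -2.2672 \cdot 10^{-6}$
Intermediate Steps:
$N = -24$
$R = 5$ ($R = 12 - 7 = 5$)
$K{\left(o \right)} = - \frac{1}{43}$ ($K{\left(o \right)} = \frac{1}{-14 - 29} = \frac{1}{-43} = - \frac{1}{43}$)
$\frac{\left(K{\left(-257 \right)} - 478074\right) \frac{1}{413 + 352087}}{598203} = \frac{\left(- \frac{1}{43} - 478074\right) \frac{1}{413 + 352087}}{598203} = - \frac{20557183}{43 \cdot 352500} \cdot \frac{1}{598203} = \left(- \frac{20557183}{43}\right) \frac{1}{352500} \cdot \frac{1}{598203} = \left(- \frac{20557183}{15157500}\right) \frac{1}{598203} = - \frac{20557183}{9067261972500}$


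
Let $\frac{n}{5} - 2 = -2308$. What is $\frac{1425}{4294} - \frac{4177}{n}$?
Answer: $\frac{452188}{651445} \approx 0.69413$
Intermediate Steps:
$n = -11530$ ($n = 10 + 5 \left(-2308\right) = 10 - 11540 = -11530$)
$\frac{1425}{4294} - \frac{4177}{n} = \frac{1425}{4294} - \frac{4177}{-11530} = 1425 \cdot \frac{1}{4294} - - \frac{4177}{11530} = \frac{75}{226} + \frac{4177}{11530} = \frac{452188}{651445}$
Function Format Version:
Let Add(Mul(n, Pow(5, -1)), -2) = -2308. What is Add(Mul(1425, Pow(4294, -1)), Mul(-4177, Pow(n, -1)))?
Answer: Rational(452188, 651445) ≈ 0.69413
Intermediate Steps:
n = -11530 (n = Add(10, Mul(5, -2308)) = Add(10, -11540) = -11530)
Add(Mul(1425, Pow(4294, -1)), Mul(-4177, Pow(n, -1))) = Add(Mul(1425, Pow(4294, -1)), Mul(-4177, Pow(-11530, -1))) = Add(Mul(1425, Rational(1, 4294)), Mul(-4177, Rational(-1, 11530))) = Add(Rational(75, 226), Rational(4177, 11530)) = Rational(452188, 651445)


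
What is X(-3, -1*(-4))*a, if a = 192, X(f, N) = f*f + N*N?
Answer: 4800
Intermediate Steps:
X(f, N) = N**2 + f**2 (X(f, N) = f**2 + N**2 = N**2 + f**2)
X(-3, -1*(-4))*a = ((-1*(-4))**2 + (-3)**2)*192 = (4**2 + 9)*192 = (16 + 9)*192 = 25*192 = 4800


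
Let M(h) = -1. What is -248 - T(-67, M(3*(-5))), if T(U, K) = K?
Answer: -247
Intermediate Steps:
-248 - T(-67, M(3*(-5))) = -248 - 1*(-1) = -248 + 1 = -247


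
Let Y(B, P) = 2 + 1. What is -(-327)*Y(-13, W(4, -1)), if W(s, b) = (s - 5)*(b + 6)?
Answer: 981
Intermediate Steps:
W(s, b) = (-5 + s)*(6 + b)
Y(B, P) = 3
-(-327)*Y(-13, W(4, -1)) = -(-327)*3 = -327*(-3) = 981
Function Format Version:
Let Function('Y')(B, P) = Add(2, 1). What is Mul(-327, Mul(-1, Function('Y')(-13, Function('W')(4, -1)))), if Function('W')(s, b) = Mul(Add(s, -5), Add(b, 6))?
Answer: 981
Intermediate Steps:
Function('W')(s, b) = Mul(Add(-5, s), Add(6, b))
Function('Y')(B, P) = 3
Mul(-327, Mul(-1, Function('Y')(-13, Function('W')(4, -1)))) = Mul(-327, Mul(-1, 3)) = Mul(-327, -3) = 981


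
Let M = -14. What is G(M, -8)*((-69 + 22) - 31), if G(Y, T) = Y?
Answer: 1092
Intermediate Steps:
G(M, -8)*((-69 + 22) - 31) = -14*((-69 + 22) - 31) = -14*(-47 - 31) = -14*(-78) = 1092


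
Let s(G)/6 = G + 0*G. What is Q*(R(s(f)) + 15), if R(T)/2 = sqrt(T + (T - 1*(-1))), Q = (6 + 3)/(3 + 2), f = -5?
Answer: 27 + 18*I*sqrt(59)/5 ≈ 27.0 + 27.652*I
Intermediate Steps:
s(G) = 6*G (s(G) = 6*(G + 0*G) = 6*(G + 0) = 6*G)
Q = 9/5 ≈ 1.8000
R(T) = 2*sqrt(1 + 2*T) (R(T) = 2*sqrt(T + (T - 1*(-1))) = 2*sqrt(T + (T + 1)) = 2*sqrt(T + (1 + T)) = 2*sqrt(1 + 2*T))
Q*(R(s(f)) + 15) = 9*(2*sqrt(1 + 2*(6*(-5))) + 15)/5 = 9*(2*sqrt(1 + 2*(-30)) + 15)/5 = 9*(2*sqrt(1 - 60) + 15)/5 = 9*(2*sqrt(-59) + 15)/5 = 9*(2*(I*sqrt(59)) + 15)/5 = 9*(2*I*sqrt(59) + 15)/5 = 9*(15 + 2*I*sqrt(59))/5 = 27 + 18*I*sqrt(59)/5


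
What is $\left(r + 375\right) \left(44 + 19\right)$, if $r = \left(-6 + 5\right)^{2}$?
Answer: $23688$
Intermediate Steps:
$r = 1$ ($r = \left(-1\right)^{2} = 1$)
$\left(r + 375\right) \left(44 + 19\right) = \left(1 + 375\right) \left(44 + 19\right) = 376 \cdot 63 = 23688$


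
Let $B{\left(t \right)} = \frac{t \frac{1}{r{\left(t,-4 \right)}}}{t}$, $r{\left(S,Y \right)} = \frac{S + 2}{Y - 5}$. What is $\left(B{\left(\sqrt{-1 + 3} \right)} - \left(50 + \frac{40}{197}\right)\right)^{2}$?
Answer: $\frac{275194667}{77618} - \frac{104967 \sqrt{2}}{197} \approx 2792.0$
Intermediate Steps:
$r{\left(S,Y \right)} = \frac{2 + S}{-5 + Y}$
$B{\left(t \right)} = \frac{1}{- \frac{2}{9} - \frac{t}{9}}$ ($B{\left(t \right)} = \frac{t \frac{1}{\frac{1}{-5 - 4} \left(2 + t\right)}}{t} = \frac{t \frac{1}{\frac{1}{-9} \left(2 + t\right)}}{t} = \frac{t \frac{1}{\left(- \frac{1}{9}\right) \left(2 + t\right)}}{t} = \frac{t \frac{1}{- \frac{2}{9} - \frac{t}{9}}}{t} = \frac{1}{- \frac{2}{9} - \frac{t}{9}}$)
$\left(B{\left(\sqrt{-1 + 3} \right)} - \left(50 + \frac{40}{197}\right)\right)^{2} = \left(- \frac{9}{2 + \sqrt{-1 + 3}} - \left(50 + \frac{40}{197}\right)\right)^{2} = \left(- \frac{9}{2 + \sqrt{2}} - \left(50 + 40 \cdot \frac{1}{197}\right)\right)^{2} = \left(- \frac{9}{2 + \sqrt{2}} - \frac{9890}{197}\right)^{2} = \left(- \frac{9890}{197} - \frac{9}{2 + \sqrt{2}}\right)^{2}$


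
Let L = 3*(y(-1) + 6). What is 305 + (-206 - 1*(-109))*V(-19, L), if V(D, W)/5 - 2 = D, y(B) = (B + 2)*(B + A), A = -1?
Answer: 8550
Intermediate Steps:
y(B) = (-1 + B)*(2 + B) (y(B) = (B + 2)*(B - 1) = (2 + B)*(-1 + B) = (-1 + B)*(2 + B))
L = 12 (L = 3*((-2 - 1 + (-1)**2) + 6) = 3*((-2 - 1 + 1) + 6) = 3*(-2 + 6) = 3*4 = 12)
V(D, W) = 10 + 5*D
305 + (-206 - 1*(-109))*V(-19, L) = 305 + (-206 - 1*(-109))*(10 + 5*(-19)) = 305 + (-206 + 109)*(10 - 95) = 305 - 97*(-85) = 305 + 8245 = 8550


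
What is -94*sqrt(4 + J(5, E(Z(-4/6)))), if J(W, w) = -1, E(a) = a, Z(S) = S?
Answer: -94*sqrt(3) ≈ -162.81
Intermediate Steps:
-94*sqrt(4 + J(5, E(Z(-4/6)))) = -94*sqrt(4 - 1) = -94*sqrt(3)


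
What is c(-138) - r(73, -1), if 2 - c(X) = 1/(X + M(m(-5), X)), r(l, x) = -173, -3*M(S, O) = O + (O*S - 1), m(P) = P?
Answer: 168878/965 ≈ 175.00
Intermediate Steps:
M(S, O) = ⅓ - O/3 - O*S/3 (M(S, O) = -(O + (O*S - 1))/3 = -(O + (-1 + O*S))/3 = -(-1 + O + O*S)/3 = ⅓ - O/3 - O*S/3)
c(X) = 2 - 1/(⅓ + 7*X/3) (c(X) = 2 - 1/(X + (⅓ - X/3 - ⅓*X*(-5))) = 2 - 1/(X + (⅓ - X/3 + 5*X/3)) = 2 - 1/(X + (⅓ + 4*X/3)) = 2 - 1/(⅓ + 7*X/3))
c(-138) - r(73, -1) = (-1 + 14*(-138))/(1 + 7*(-138)) - 1*(-173) = (-1 - 1932)/(1 - 966) + 173 = -1933/(-965) + 173 = -1/965*(-1933) + 173 = 1933/965 + 173 = 168878/965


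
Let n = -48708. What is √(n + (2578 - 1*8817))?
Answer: I*√54947 ≈ 234.41*I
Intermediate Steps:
√(n + (2578 - 1*8817)) = √(-48708 + (2578 - 1*8817)) = √(-48708 + (2578 - 8817)) = √(-48708 - 6239) = √(-54947) = I*√54947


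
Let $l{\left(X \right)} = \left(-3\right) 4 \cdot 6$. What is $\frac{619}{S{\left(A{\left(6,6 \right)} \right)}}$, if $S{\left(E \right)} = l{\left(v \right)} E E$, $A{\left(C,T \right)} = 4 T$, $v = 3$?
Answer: $- \frac{619}{41472} \approx -0.014926$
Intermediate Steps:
$l{\left(X \right)} = -72$ ($l{\left(X \right)} = \left(-12\right) 6 = -72$)
$S{\left(E \right)} = - 72 E^{2}$ ($S{\left(E \right)} = - 72 E E = - 72 E^{2}$)
$\frac{619}{S{\left(A{\left(6,6 \right)} \right)}} = \frac{619}{\left(-72\right) \left(4 \cdot 6\right)^{2}} = \frac{619}{\left(-72\right) 24^{2}} = \frac{619}{\left(-72\right) 576} = \frac{619}{-41472} = 619 \left(- \frac{1}{41472}\right) = - \frac{619}{41472}$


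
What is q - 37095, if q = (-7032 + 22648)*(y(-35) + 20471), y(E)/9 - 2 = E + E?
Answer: 310081049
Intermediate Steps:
y(E) = 18 + 18*E (y(E) = 18 + 9*(E + E) = 18 + 9*(2*E) = 18 + 18*E)
q = 310118144 (q = (-7032 + 22648)*((18 + 18*(-35)) + 20471) = 15616*((18 - 630) + 20471) = 15616*(-612 + 20471) = 15616*19859 = 310118144)
q - 37095 = 310118144 - 37095 = 310081049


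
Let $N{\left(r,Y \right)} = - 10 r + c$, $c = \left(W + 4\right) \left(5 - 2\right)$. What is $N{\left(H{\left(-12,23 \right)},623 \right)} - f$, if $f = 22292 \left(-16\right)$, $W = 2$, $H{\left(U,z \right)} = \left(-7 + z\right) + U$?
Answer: $356650$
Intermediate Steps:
$H{\left(U,z \right)} = -7 + U + z$
$c = 18$ ($c = \left(2 + 4\right) \left(5 - 2\right) = 6 \cdot 3 = 18$)
$f = -356672$
$N{\left(r,Y \right)} = 18 - 10 r$ ($N{\left(r,Y \right)} = - 10 r + 18 = 18 - 10 r$)
$N{\left(H{\left(-12,23 \right)},623 \right)} - f = \left(18 - 10 \left(-7 - 12 + 23\right)\right) - -356672 = \left(18 - 40\right) + 356672 = -22 + 356672 = 356650$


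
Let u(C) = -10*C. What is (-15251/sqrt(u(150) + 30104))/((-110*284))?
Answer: 15251*sqrt(7151)/446794480 ≈ 0.0028865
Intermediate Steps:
(-15251/sqrt(u(150) + 30104))/((-110*284)) = (-15251/sqrt(-10*150 + 30104))/((-110*284)) = -15251/sqrt(-1500 + 30104)/(-31240) = -15251*sqrt(7151)/14302*(-1/31240) = 15251*sqrt(7151)/446794480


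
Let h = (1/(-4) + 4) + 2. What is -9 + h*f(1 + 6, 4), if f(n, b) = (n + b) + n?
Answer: 189/2 ≈ 94.500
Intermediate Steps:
f(n, b) = b + 2*n (f(n, b) = (b + n) + n = b + 2*n)
h = 23/4 (h = (-¼ + 4) + 2 = 15/4 + 2 = 23/4 ≈ 5.7500)
-9 + h*f(1 + 6, 4) = -9 + 23*(4 + 2*(1 + 6))/4 = -9 + 23*(4 + 2*7)/4 = -9 + 23*(4 + 14)/4 = -9 + (23/4)*18 = -9 + 207/2 = 189/2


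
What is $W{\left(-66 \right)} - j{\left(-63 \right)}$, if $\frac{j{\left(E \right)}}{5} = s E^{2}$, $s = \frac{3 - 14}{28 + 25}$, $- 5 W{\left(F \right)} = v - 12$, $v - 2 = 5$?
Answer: $\frac{218348}{53} \approx 4119.8$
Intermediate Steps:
$v = 7$ ($v = 2 + 5 = 7$)
$W{\left(F \right)} = 1$ ($W{\left(F \right)} = - \frac{7 - 12}{5} = \left(- \frac{1}{5}\right) \left(-5\right) = 1$)
$s = - \frac{11}{53} \approx -0.20755$
$j{\left(E \right)} = - \frac{55 E^{2}}{53}$ ($j{\left(E \right)} = 5 \left(- \frac{11 E^{2}}{53}\right) = - \frac{55 E^{2}}{53}$)
$W{\left(-66 \right)} - j{\left(-63 \right)} = 1 - - \frac{55 \left(-63\right)^{2}}{53} = 1 - \left(- \frac{55}{53}\right) 3969 = 1 - - \frac{218295}{53} = 1 + \frac{218295}{53} = \frac{218348}{53}$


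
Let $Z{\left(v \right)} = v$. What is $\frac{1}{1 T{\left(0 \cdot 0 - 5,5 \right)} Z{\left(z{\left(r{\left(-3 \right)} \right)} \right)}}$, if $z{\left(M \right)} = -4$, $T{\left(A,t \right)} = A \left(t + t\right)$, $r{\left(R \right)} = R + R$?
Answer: $\frac{1}{200} \approx 0.005$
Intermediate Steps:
$r{\left(R \right)} = 2 R$
$T{\left(A,t \right)} = 2 A t$ ($T{\left(A,t \right)} = A 2 t = 2 A t$)
$\frac{1}{1 T{\left(0 \cdot 0 - 5,5 \right)} Z{\left(z{\left(r{\left(-3 \right)} \right)} \right)}} = \frac{1}{1 \cdot 2 \left(0 \cdot 0 - 5\right) 5 \left(-4\right)} = \frac{1}{1 \cdot 2 \left(0 - 5\right) 5 \left(-4\right)} = \frac{1}{1 \cdot 2 \left(-5\right) 5 \left(-4\right)} = \frac{1}{1 \left(-50\right) \left(-4\right)} = \frac{1}{\left(-50\right) \left(-4\right)} = \frac{1}{200}$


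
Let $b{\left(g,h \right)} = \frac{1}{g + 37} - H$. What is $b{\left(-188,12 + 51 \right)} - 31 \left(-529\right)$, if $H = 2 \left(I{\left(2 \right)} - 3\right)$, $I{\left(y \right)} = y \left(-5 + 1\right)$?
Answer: $\frac{2479570}{151} \approx 16421.0$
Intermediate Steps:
$I{\left(y \right)} = - 4 y$ ($I{\left(y \right)} = y \left(-4\right) = - 4 y$)
$H = -22$ ($H = 2 \left(\left(-4\right) 2 - 3\right) = 2 \left(-8 - 3\right) = 2 \left(-11\right) = -22$)
$b{\left(g,h \right)} = 22 + \frac{1}{37 + g}$ ($b{\left(g,h \right)} = \frac{1}{g + 37} - -22 = \frac{1}{37 + g} + 22 = 22 + \frac{1}{37 + g}$)
$b{\left(-188,12 + 51 \right)} - 31 \left(-529\right) = \frac{815 + 22 \left(-188\right)}{37 - 188} - 31 \left(-529\right) = \frac{815 - 4136}{-151} - -16399 = \left(- \frac{1}{151}\right) \left(-3321\right) + 16399 = \frac{3321}{151} + 16399 = \frac{2479570}{151}$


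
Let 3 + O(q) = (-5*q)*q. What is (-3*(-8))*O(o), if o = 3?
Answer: -1152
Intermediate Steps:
O(q) = -3 - 5*q**2 (O(q) = -3 + (-5*q)*q = -3 - 5*q**2)
(-3*(-8))*O(o) = (-3*(-8))*(-3 - 5*3**2) = 24*(-3 - 5*9) = 24*(-3 - 45) = 24*(-48) = -1152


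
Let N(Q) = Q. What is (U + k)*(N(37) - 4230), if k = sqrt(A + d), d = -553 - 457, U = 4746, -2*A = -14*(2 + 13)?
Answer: -19899978 - 4193*I*sqrt(905) ≈ -1.99e+7 - 1.2614e+5*I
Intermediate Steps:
A = 105 (A = -(-7)*(2 + 13) = -(-7)*15 = -1/2*(-210) = 105)
d = -1010
k = I*sqrt(905) (k = sqrt(105 - 1010) = sqrt(-905) = I*sqrt(905) ≈ 30.083*I)
(U + k)*(N(37) - 4230) = (4746 + I*sqrt(905))*(37 - 4230) = (4746 + I*sqrt(905))*(-4193) = -19899978 - 4193*I*sqrt(905)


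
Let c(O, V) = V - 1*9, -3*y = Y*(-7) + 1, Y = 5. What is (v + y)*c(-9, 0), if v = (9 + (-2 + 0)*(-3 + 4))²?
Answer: -543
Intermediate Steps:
y = 34/3 (y = -(5*(-7) + 1)/3 = -(-35 + 1)/3 = -⅓*(-34) = 34/3 ≈ 11.333)
c(O, V) = -9 + V (c(O, V) = V - 9 = -9 + V)
v = 49 (v = (9 - 2*1)² = (9 - 2)² = 7² = 49)
(v + y)*c(-9, 0) = (49 + 34/3)*(-9 + 0) = (181/3)*(-9) = -543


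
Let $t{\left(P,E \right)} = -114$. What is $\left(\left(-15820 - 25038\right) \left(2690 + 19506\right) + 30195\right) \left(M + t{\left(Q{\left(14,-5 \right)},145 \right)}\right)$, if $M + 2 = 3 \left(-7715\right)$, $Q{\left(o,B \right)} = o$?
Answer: $21094330265953$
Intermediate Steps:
$M = -23147$ ($M = -2 + 3 \left(-7715\right) = -2 - 23145 = -23147$)
$\left(\left(-15820 - 25038\right) \left(2690 + 19506\right) + 30195\right) \left(M + t{\left(Q{\left(14,-5 \right)},145 \right)}\right) = \left(\left(-15820 - 25038\right) \left(2690 + 19506\right) + 30195\right) \left(-23147 - 114\right) = \left(\left(-40858\right) 22196 + 30195\right) \left(-23261\right) = \left(-906884168 + 30195\right) \left(-23261\right) = \left(-906853973\right) \left(-23261\right) = 21094330265953$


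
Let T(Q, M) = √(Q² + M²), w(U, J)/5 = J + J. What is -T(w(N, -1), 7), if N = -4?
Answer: -√149 ≈ -12.207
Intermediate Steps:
w(U, J) = 10*J (w(U, J) = 5*(J + J) = 5*(2*J) = 10*J)
T(Q, M) = √(M² + Q²)
-T(w(N, -1), 7) = -√(7² + (10*(-1))²) = -√(49 + (-10)²) = -√(49 + 100) = -√149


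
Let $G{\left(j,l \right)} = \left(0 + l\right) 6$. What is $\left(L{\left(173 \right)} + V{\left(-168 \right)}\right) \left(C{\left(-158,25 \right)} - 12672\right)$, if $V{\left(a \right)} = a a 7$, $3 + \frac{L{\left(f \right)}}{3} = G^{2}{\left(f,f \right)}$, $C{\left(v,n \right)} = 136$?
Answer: $-42997113576$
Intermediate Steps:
$G{\left(j,l \right)} = 6 l$ ($G{\left(j,l \right)} = l 6 = 6 l$)
$L{\left(f \right)} = -9 + 108 f^{2}$ ($L{\left(f \right)} = -9 + 3 \left(6 f\right)^{2} = -9 + 3 \cdot 36 f^{2} = -9 + 108 f^{2}$)
$V{\left(a \right)} = 7 a^{2}$ ($V{\left(a \right)} = a^{2} \cdot 7 = 7 a^{2}$)
$\left(L{\left(173 \right)} + V{\left(-168 \right)}\right) \left(C{\left(-158,25 \right)} - 12672\right) = \left(\left(-9 + 108 \cdot 173^{2}\right) + 7 \left(-168\right)^{2}\right) \left(136 - 12672\right) = \left(\left(-9 + 108 \cdot 29929\right) + 7 \cdot 28224\right) \left(-12536\right) = \left(\left(-9 + 3232332\right) + 197568\right) \left(-12536\right) = \left(3232323 + 197568\right) \left(-12536\right) = 3429891 \left(-12536\right) = -42997113576$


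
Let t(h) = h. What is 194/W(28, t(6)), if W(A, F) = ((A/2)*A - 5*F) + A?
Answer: 97/195 ≈ 0.49744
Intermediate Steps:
W(A, F) = A + A²/2 - 5*F (W(A, F) = ((A*(½))*A - 5*F) + A = ((A/2)*A - 5*F) + A = (A²/2 - 5*F) + A = A + A²/2 - 5*F)
194/W(28, t(6)) = 194/(28 + (½)*28² - 5*6) = 194/(28 + (½)*784 - 30) = 194/(28 + 392 - 30) = 194/390 = 194*(1/390) = 97/195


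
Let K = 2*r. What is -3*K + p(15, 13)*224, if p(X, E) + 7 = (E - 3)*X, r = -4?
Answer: 32056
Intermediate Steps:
p(X, E) = -7 + X*(-3 + E) (p(X, E) = -7 + (E - 3)*X = -7 + (-3 + E)*X = -7 + X*(-3 + E))
K = -8 (K = 2*(-4) = -8)
-3*K + p(15, 13)*224 = -3*(-8) + (-7 - 3*15 + 13*15)*224 = 24 + (-7 - 45 + 195)*224 = 24 + 143*224 = 24 + 32032 = 32056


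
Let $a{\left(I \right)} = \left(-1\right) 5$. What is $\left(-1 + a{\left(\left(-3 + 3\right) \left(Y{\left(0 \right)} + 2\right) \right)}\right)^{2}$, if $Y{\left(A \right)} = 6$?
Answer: $36$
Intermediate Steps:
$a{\left(I \right)} = -5$
$\left(-1 + a{\left(\left(-3 + 3\right) \left(Y{\left(0 \right)} + 2\right) \right)}\right)^{2} = \left(-1 - 5\right)^{2} = \left(-6\right)^{2} = 36$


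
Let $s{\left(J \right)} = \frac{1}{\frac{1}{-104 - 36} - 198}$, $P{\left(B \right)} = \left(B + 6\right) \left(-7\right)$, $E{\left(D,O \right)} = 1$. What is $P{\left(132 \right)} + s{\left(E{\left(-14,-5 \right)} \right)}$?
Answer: $- \frac{26778626}{27721} \approx -966.0$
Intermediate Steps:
$P{\left(B \right)} = -42 - 7 B$ ($P{\left(B \right)} = \left(6 + B\right) \left(-7\right) = -42 - 7 B$)
$s{\left(J \right)} = - \frac{140}{27721}$ ($s{\left(J \right)} = \frac{1}{\frac{1}{-140} - 198} = \frac{1}{- \frac{1}{140} - 198} = \frac{1}{- \frac{27721}{140}} = - \frac{140}{27721}$)
$P{\left(132 \right)} + s{\left(E{\left(-14,-5 \right)} \right)} = \left(-42 - 924\right) - \frac{140}{27721} = -966 - \frac{140}{27721} = - \frac{26778626}{27721}$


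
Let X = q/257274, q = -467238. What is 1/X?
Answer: -42879/77873 ≈ -0.55063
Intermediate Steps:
X = -77873/42879 (X = -467238/257274 = -467238*1/257274 = -77873/42879 ≈ -1.8161)
1/X = 1/(-77873/42879) = -42879/77873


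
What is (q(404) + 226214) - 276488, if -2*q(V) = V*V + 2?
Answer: -131883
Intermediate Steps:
q(V) = -1 - V**2/2 (q(V) = -(V*V + 2)/2 = -(V**2 + 2)/2 = -(2 + V**2)/2 = -1 - V**2/2)
(q(404) + 226214) - 276488 = ((-1 - 1/2*404**2) + 226214) - 276488 = ((-1 - 1/2*163216) + 226214) - 276488 = ((-1 - 81608) + 226214) - 276488 = (-81609 + 226214) - 276488 = 144605 - 276488 = -131883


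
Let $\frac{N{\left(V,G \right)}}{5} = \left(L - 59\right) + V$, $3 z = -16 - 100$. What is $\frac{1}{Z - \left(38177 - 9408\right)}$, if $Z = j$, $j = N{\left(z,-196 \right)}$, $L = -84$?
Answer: $- \frac{3}{89032} \approx -3.3696 \cdot 10^{-5}$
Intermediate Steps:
$z = - \frac{116}{3}$ ($z = \frac{-16 - 100}{3} = \frac{1}{3} \left(-116\right) = - \frac{116}{3} \approx -38.667$)
$N{\left(V,G \right)} = -715 + 5 V$ ($N{\left(V,G \right)} = 5 \left(\left(-84 - 59\right) + V\right) = 5 \left(-143 + V\right) = -715 + 5 V$)
$j = - \frac{2725}{3}$ ($j = -715 + 5 \left(- \frac{116}{3}\right) = -715 - \frac{580}{3} = - \frac{2725}{3} \approx -908.33$)
$Z = - \frac{2725}{3} \approx -908.33$
$\frac{1}{Z - \left(38177 - 9408\right)} = \frac{1}{- \frac{2725}{3} - \left(38177 - 9408\right)} = \frac{1}{- \frac{2725}{3} - 28769} = \frac{1}{- \frac{89032}{3}} = - \frac{3}{89032}$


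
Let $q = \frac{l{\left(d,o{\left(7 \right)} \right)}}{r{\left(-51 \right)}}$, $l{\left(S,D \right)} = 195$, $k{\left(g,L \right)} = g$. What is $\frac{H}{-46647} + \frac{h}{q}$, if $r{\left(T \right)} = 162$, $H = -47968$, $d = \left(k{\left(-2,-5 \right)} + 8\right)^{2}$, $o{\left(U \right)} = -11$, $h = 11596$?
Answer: $\frac{2247132536}{233235} \approx 9634.6$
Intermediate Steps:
$d = 36$ ($d = \left(-2 + 8\right)^{2} = 6^{2} = 36$)
$q = \frac{65}{54}$ ($q = \frac{195}{162} = 195 \cdot \frac{1}{162} = \frac{65}{54} \approx 1.2037$)
$\frac{H}{-46647} + \frac{h}{q} = - \frac{47968}{-46647} + \frac{11596}{\frac{65}{54}} = \left(-47968\right) \left(- \frac{1}{46647}\right) + 11596 \cdot \frac{54}{65} = \frac{47968}{46647} + \frac{48168}{5} = \frac{2247132536}{233235}$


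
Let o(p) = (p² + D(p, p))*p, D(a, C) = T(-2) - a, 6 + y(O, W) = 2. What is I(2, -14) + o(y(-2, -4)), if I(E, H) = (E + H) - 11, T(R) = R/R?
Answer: -107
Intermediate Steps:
T(R) = 1
y(O, W) = -4 (y(O, W) = -6 + 2 = -4)
I(E, H) = -11 + E + H
D(a, C) = 1 - a
o(p) = p*(1 + p² - p) (o(p) = (p² + (1 - p))*p = (1 + p² - p)*p = p*(1 + p² - p))
I(2, -14) + o(y(-2, -4)) = (-11 + 2 - 14) - 4*(1 + (-4)² - 1*(-4)) = -23 - 4*(1 + 16 + 4) = -23 - 4*21 = -23 - 84 = -107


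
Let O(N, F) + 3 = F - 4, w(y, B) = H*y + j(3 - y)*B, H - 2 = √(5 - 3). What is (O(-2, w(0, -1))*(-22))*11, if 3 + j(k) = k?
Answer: 1694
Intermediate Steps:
j(k) = -3 + k
H = 2 + √2 (H = 2 + √(5 - 3) = 2 + √2 ≈ 3.4142)
w(y, B) = y*(2 + √2) - B*y (w(y, B) = (2 + √2)*y + (-3 + (3 - y))*B = y*(2 + √2) + (-y)*B = y*(2 + √2) - B*y)
O(N, F) = -7 + F (O(N, F) = -3 + (F - 4) = -3 + (-4 + F) = -7 + F)
(O(-2, w(0, -1))*(-22))*11 = ((-7 + 0*(2 + √2 - 1*(-1)))*(-22))*11 = ((-7 + 0*(2 + √2 + 1))*(-22))*11 = ((-7 + 0*(3 + √2))*(-22))*11 = ((-7 + 0)*(-22))*11 = -7*(-22)*11 = 154*11 = 1694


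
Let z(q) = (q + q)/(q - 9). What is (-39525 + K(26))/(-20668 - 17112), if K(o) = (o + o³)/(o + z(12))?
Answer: 165781/160565 ≈ 1.0325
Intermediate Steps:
z(q) = 2*q/(-9 + q) (z(q) = (2*q)/(-9 + q) = 2*q/(-9 + q))
K(o) = (o + o³)/(8 + o) (K(o) = (o + o³)/(o + 2*12/(-9 + 12)) = (o + o³)/(o + 2*12/3) = (o + o³)/(o + 2*12*(⅓)) = (o + o³)/(o + 8) = (o + o³)/(8 + o))
(-39525 + K(26))/(-20668 - 17112) = (-39525 + (26 + 26³)/(8 + 26))/(-20668 - 17112) = (-39525 + (26 + 17576)/34)/(-37780) = (-39525 + (1/34)*17602)*(-1/37780) = (-39525 + 8801/17)*(-1/37780) = -663124/17*(-1/37780) = 165781/160565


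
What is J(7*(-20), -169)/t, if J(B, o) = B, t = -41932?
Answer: 35/10483 ≈ 0.0033387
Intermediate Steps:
J(7*(-20), -169)/t = (7*(-20))/(-41932) = -140*(-1/41932) = 35/10483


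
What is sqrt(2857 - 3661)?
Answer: 2*I*sqrt(201) ≈ 28.355*I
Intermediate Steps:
sqrt(2857 - 3661) = sqrt(-804) = 2*I*sqrt(201)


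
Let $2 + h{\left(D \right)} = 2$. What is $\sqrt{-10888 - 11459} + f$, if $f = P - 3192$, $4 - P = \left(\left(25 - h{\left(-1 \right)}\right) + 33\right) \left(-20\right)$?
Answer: $-2028 + 3 i \sqrt{2483} \approx -2028.0 + 149.49 i$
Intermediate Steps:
$h{\left(D \right)} = 0$ ($h{\left(D \right)} = -2 + 2 = 0$)
$P = 1164$ ($P = 4 - \left(\left(25 - 0\right) + 33\right) \left(-20\right) = 4 - \left(\left(25 + 0\right) + 33\right) \left(-20\right) = 4 - \left(25 + 33\right) \left(-20\right) = 4 - 58 \left(-20\right) = 4 - -1160 = 4 + 1160 = 1164$)
$f = -2028$ ($f = 1164 - 3192 = -2028$)
$\sqrt{-10888 - 11459} + f = \sqrt{-10888 - 11459} - 2028 = \sqrt{-22347} - 2028 = 3 i \sqrt{2483} - 2028 = -2028 + 3 i \sqrt{2483}$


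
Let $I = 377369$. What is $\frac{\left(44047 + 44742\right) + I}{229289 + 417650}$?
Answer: $\frac{466158}{646939} \approx 0.72056$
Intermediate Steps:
$\frac{\left(44047 + 44742\right) + I}{229289 + 417650} = \frac{\left(44047 + 44742\right) + 377369}{229289 + 417650} = \frac{88789 + 377369}{646939} = 466158 \cdot \frac{1}{646939} = \frac{466158}{646939}$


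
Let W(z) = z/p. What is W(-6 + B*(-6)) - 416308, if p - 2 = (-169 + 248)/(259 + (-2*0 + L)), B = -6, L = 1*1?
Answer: -249360692/599 ≈ -4.1630e+5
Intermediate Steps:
L = 1
p = 599/260 (p = 2 + (-169 + 248)/(259 + (-2*0 + 1)) = 2 + 79/(259 + (0 + 1)) = 2 + 79/(259 + 1) = 2 + 79/260 = 599/260 ≈ 2.3038)
W(z) = 260*z/599 (W(z) = z/(599/260) = z*(260/599) = 260*z/599)
W(-6 + B*(-6)) - 416308 = 260*(-6 - 6*(-6))/599 - 416308 = 260*(-6 + 36)/599 - 416308 = (260/599)*30 - 416308 = 7800/599 - 416308 = -249360692/599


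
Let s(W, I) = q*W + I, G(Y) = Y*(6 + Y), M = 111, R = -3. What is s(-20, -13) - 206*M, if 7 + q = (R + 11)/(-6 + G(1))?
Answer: -22899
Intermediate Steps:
q = 1 (q = -7 + (-3 + 11)/(-6 + 1*(6 + 1)) = -7 + 8/(-6 + 1*7) = -7 + 8/(-6 + 7) = -7 + 8/1 = -7 + 8*1 = -7 + 8 = 1)
s(W, I) = I + W (s(W, I) = 1*W + I = W + I = I + W)
s(-20, -13) - 206*M = (-13 - 20) - 206*111 = -33 - 22866 = -22899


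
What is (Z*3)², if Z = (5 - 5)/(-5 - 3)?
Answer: 0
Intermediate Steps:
Z = 0 (Z = 0/(-8) = 0*(-⅛) = 0)
(Z*3)² = (0*3)² = 0² = 0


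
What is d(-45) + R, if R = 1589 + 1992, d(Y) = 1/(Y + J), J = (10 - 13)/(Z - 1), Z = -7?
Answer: 1278409/357 ≈ 3581.0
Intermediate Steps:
J = 3/8 (J = (10 - 13)/(-7 - 1) = -3/(-8) = -3*(-⅛) = 3/8 ≈ 0.37500)
d(Y) = 1/(3/8 + Y) (d(Y) = 1/(Y + 3/8) = 1/(3/8 + Y))
R = 3581
d(-45) + R = 8/(3 + 8*(-45)) + 3581 = 8/(3 - 360) + 3581 = 8/(-357) + 3581 = 8*(-1/357) + 3581 = -8/357 + 3581 = 1278409/357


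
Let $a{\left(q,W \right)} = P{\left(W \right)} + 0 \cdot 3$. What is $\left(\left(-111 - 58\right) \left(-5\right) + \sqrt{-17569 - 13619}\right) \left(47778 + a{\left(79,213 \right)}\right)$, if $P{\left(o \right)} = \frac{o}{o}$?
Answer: $40373255 + 95558 i \sqrt{7797} \approx 4.0373 \cdot 10^{7} + 8.4378 \cdot 10^{6} i$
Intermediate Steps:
$P{\left(o \right)} = 1$
$a{\left(q,W \right)} = 1$ ($a{\left(q,W \right)} = 1 + 0 \cdot 3 = 1 + 0 = 1$)
$\left(\left(-111 - 58\right) \left(-5\right) + \sqrt{-17569 - 13619}\right) \left(47778 + a{\left(79,213 \right)}\right) = \left(\left(-111 - 58\right) \left(-5\right) + \sqrt{-17569 - 13619}\right) \left(47778 + 1\right) = \left(\left(-169\right) \left(-5\right) + \sqrt{-31188}\right) 47779 = \left(845 + 2 i \sqrt{7797}\right) 47779 = 40373255 + 95558 i \sqrt{7797}$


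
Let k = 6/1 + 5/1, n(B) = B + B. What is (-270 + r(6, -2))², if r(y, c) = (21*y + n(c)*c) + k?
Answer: 15625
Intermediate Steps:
n(B) = 2*B
k = 11 (k = 6*1 + 5*1 = 6 + 5 = 11)
r(y, c) = 11 + 2*c² + 21*y (r(y, c) = (21*y + (2*c)*c) + 11 = (21*y + 2*c²) + 11 = (2*c² + 21*y) + 11 = 11 + 2*c² + 21*y)
(-270 + r(6, -2))² = (-270 + (11 + 2*(-2)² + 21*6))² = (-270 + (11 + 2*4 + 126))² = (-270 + (11 + 8 + 126))² = (-270 + 145)² = (-125)² = 15625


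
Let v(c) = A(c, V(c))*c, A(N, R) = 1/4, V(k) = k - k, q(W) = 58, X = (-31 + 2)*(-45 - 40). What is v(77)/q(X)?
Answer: 77/232 ≈ 0.33190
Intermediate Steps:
X = 2465 (X = -29*(-85) = 2465)
V(k) = 0
A(N, R) = ¼
v(c) = c/4
v(77)/q(X) = ((¼)*77)/58 = (77/4)*(1/58) = 77/232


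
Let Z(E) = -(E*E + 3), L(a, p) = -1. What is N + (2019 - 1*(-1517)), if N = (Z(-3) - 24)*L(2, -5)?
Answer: 3572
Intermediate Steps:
Z(E) = -3 - E² (Z(E) = -(E² + 3) = -(3 + E²) = -3 - E²)
N = 36 (N = ((-3 - 1*(-3)²) - 24)*(-1) = ((-3 - 1*9) - 24)*(-1) = ((-3 - 9) - 24)*(-1) = (-12 - 24)*(-1) = -36*(-1) = 36)
N + (2019 - 1*(-1517)) = 36 + (2019 - 1*(-1517)) = 36 + (2019 + 1517) = 36 + 3536 = 3572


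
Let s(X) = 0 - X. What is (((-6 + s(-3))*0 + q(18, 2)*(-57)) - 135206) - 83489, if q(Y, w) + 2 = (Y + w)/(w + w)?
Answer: -218866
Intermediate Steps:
s(X) = -X
q(Y, w) = -2 + (Y + w)/(2*w) (q(Y, w) = -2 + (Y + w)/(w + w) = -2 + (Y + w)/((2*w)) = -2 + (Y + w)*(1/(2*w)) = -2 + (Y + w)/(2*w))
(((-6 + s(-3))*0 + q(18, 2)*(-57)) - 135206) - 83489 = (((-6 - 1*(-3))*0 + ((1/2)*(18 - 3*2)/2)*(-57)) - 135206) - 83489 = (((-6 + 3)*0 + ((1/2)*(1/2)*(18 - 6))*(-57)) - 135206) - 83489 = ((-3*0 + ((1/2)*(1/2)*12)*(-57)) - 135206) - 83489 = ((0 + 3*(-57)) - 135206) - 83489 = ((0 - 171) - 135206) - 83489 = (-171 - 135206) - 83489 = -135377 - 83489 = -218866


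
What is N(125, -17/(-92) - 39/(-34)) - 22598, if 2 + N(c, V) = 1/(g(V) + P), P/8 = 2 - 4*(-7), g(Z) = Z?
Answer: -8530210236/377443 ≈ -22600.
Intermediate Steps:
P = 240 (P = 8*(2 - 4*(-7)) = 8*(2 + 28) = 8*30 = 240)
N(c, V) = -2 + 1/(240 + V) (N(c, V) = -2 + 1/(V + 240) = -2 + 1/(240 + V))
N(125, -17/(-92) - 39/(-34)) - 22598 = (-479 - 2*(-17/(-92) - 39/(-34)))/(240 + (-17/(-92) - 39/(-34))) - 22598 = (-479 - 2*(-17*(-1/92) - 39*(-1/34)))/(240 + (-17*(-1/92) - 39*(-1/34))) - 22598 = (-479 - 2*(17/92 + 39/34))/(240 + (17/92 + 39/34)) - 22598 = (-479 - 2*2083/1564)/(240 + 2083/1564) - 22598 = (-479 - 2083/782)/(377443/1564) - 22598 = (1564/377443)*(-376661/782) - 22598 = -753322/377443 - 22598 = -8530210236/377443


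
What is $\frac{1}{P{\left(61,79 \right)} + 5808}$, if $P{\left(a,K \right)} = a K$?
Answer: $\frac{1}{10627} \approx 9.41 \cdot 10^{-5}$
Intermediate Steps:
$P{\left(a,K \right)} = K a$
$\frac{1}{P{\left(61,79 \right)} + 5808} = \frac{1}{79 \cdot 61 + 5808} = \frac{1}{4819 + 5808} = \frac{1}{10627}$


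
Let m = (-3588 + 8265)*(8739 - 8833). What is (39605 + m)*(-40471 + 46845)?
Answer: -2549810342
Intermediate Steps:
m = -439638 (m = 4677*(-94) = -439638)
(39605 + m)*(-40471 + 46845) = (39605 - 439638)*(-40471 + 46845) = -400033*6374 = -2549810342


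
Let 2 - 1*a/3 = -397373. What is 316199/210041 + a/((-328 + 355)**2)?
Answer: 6426298364/3926151 ≈ 1636.8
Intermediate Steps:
a = 1192125 (a = 6 - 3*(-397373) = 6 + 1192119 = 1192125)
316199/210041 + a/((-328 + 355)**2) = 316199/210041 + 1192125/((-328 + 355)**2) = 316199*(1/210041) + 1192125/(27**2) = 24323/16157 + 1192125/729 = 24323/16157 + 1192125*(1/729) = 24323/16157 + 397375/243 = 6426298364/3926151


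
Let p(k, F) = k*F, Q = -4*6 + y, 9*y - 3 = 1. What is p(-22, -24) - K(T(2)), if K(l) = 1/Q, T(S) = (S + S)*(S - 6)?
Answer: 111945/212 ≈ 528.04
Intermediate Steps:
y = 4/9 (y = ⅓ + (⅑)*1 = ⅓ + ⅑ = 4/9 ≈ 0.44444)
Q = -212/9 (Q = -4*6 + 4/9 = -24 + 4/9 = -212/9 ≈ -23.556)
T(S) = 2*S*(-6 + S) (T(S) = (2*S)*(-6 + S) = 2*S*(-6 + S))
p(k, F) = F*k
K(l) = -9/212 (K(l) = 1/(-212/9) = -9/212)
p(-22, -24) - K(T(2)) = -24*(-22) - 1*(-9/212) = 528 + 9/212 = 111945/212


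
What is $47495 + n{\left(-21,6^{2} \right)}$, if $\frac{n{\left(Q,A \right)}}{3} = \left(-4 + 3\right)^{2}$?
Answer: $47498$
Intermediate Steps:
$n{\left(Q,A \right)} = 3$ ($n{\left(Q,A \right)} = 3 \left(-4 + 3\right)^{2} = 3 \left(-1\right)^{2} = 3 \cdot 1 = 3$)
$47495 + n{\left(-21,6^{2} \right)} = 47495 + 3 = 47498$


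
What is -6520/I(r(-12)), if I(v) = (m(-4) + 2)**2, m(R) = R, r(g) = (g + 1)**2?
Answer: -1630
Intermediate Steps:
r(g) = (1 + g)**2
I(v) = 4 (I(v) = (-4 + 2)**2 = (-2)**2 = 4)
-6520/I(r(-12)) = -6520/4 = -6520*1/4 = -1630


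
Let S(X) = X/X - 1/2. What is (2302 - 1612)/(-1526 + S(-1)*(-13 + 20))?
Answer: -92/203 ≈ -0.45320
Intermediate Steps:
S(X) = ½ (S(X) = 1 - 1*½ = 1 - ½ = ½)
(2302 - 1612)/(-1526 + S(-1)*(-13 + 20)) = (2302 - 1612)/(-1526 + (-13 + 20)/2) = 690/(-1526 + (½)*7) = 690/(-1526 + 7/2) = 690/(-3045/2) = 690*(-2/3045) = -92/203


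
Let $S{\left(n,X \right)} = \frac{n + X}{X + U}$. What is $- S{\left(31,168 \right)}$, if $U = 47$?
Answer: $- \frac{199}{215} \approx -0.92558$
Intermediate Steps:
$S{\left(n,X \right)} = \frac{X + n}{47 + X}$ ($S{\left(n,X \right)} = \frac{n + X}{X + 47} = \frac{X + n}{47 + X}$)
$- S{\left(31,168 \right)} = - \frac{168 + 31}{47 + 168} = - \frac{199}{215}$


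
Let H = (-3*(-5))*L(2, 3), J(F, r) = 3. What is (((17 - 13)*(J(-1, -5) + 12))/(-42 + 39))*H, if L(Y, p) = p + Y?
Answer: -1500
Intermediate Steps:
L(Y, p) = Y + p
H = 75 (H = (-3*(-5))*(2 + 3) = 15*5 = 75)
(((17 - 13)*(J(-1, -5) + 12))/(-42 + 39))*H = (((17 - 13)*(3 + 12))/(-42 + 39))*75 = ((4*15)/(-3))*75 = -1/3*60*75 = -20*75 = -1500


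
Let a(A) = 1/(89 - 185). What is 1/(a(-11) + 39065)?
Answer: 96/3750239 ≈ 2.5598e-5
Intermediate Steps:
a(A) = -1/96 (a(A) = 1/(-96) = -1/96)
1/(a(-11) + 39065) = 1/(-1/96 + 39065) = 1/(3750239/96) = 96/3750239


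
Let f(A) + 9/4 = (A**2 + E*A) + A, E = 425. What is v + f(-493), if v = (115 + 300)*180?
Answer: 430915/4 ≈ 1.0773e+5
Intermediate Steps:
v = 74700 (v = 415*180 = 74700)
f(A) = -9/4 + A**2 + 426*A (f(A) = -9/4 + ((A**2 + 425*A) + A) = -9/4 + (A**2 + 426*A) = -9/4 + A**2 + 426*A)
v + f(-493) = 74700 + (-9/4 + (-493)**2 + 426*(-493)) = 74700 + (-9/4 + 243049 - 210018) = 74700 + 132115/4 = 430915/4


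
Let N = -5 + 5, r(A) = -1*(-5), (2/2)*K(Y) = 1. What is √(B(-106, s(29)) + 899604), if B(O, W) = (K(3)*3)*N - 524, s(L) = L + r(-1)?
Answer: 26*√1330 ≈ 948.20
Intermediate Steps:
K(Y) = 1
r(A) = 5
N = 0
s(L) = 5 + L (s(L) = L + 5 = 5 + L)
B(O, W) = -524 (B(O, W) = (1*3)*0 - 524 = 3*0 - 524 = 0 - 524 = -524)
√(B(-106, s(29)) + 899604) = √(-524 + 899604) = √899080 = 26*√1330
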